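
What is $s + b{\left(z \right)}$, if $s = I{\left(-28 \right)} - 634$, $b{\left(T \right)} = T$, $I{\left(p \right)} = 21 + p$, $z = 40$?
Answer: $-601$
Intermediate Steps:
$s = -641$ ($s = \left(21 - 28\right) - 634 = -7 + \left(-1022 + 388\right) = -7 - 634 = -641$)
$s + b{\left(z \right)} = -641 + 40 = -601$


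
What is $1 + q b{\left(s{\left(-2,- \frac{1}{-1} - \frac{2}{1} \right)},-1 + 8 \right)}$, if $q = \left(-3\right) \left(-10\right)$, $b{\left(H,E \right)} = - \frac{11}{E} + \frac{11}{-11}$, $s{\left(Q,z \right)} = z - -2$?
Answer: $- \frac{533}{7} \approx -76.143$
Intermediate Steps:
$s{\left(Q,z \right)} = 2 + z$ ($s{\left(Q,z \right)} = z + 2 = 2 + z$)
$b{\left(H,E \right)} = -1 - \frac{11}{E}$ ($b{\left(H,E \right)} = - \frac{11}{E} + 11 \left(- \frac{1}{11}\right) = - \frac{11}{E} - 1 = -1 - \frac{11}{E}$)
$q = 30$
$1 + q b{\left(s{\left(-2,- \frac{1}{-1} - \frac{2}{1} \right)},-1 + 8 \right)} = 1 + 30 \frac{-11 - \left(-1 + 8\right)}{-1 + 8} = 1 + 30 \frac{-11 - 7}{7} = 1 + 30 \cdot \frac{1}{7} \left(-18\right) = 1 + 30 \left(- \frac{18}{7}\right) = 1 - \frac{540}{7} = - \frac{533}{7}$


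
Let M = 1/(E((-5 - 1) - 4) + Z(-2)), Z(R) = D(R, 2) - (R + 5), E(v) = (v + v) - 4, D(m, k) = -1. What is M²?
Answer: 1/784 ≈ 0.0012755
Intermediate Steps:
E(v) = -4 + 2*v (E(v) = 2*v - 4 = -4 + 2*v)
Z(R) = -6 - R (Z(R) = -1 - (R + 5) = -1 - (5 + R) = -1 + (-5 - R) = -6 - R)
M = -1/28 (M = 1/((-4 + 2*((-5 - 1) - 4)) + (-6 - 1*(-2))) = 1/((-4 + 2*(-6 - 4)) + (-6 + 2)) = 1/((-4 + 2*(-10)) - 4) = 1/((-4 - 20) - 4) = 1/(-24 - 4) = 1/(-28) = -1/28 ≈ -0.035714)
M² = (-1/28)² = 1/784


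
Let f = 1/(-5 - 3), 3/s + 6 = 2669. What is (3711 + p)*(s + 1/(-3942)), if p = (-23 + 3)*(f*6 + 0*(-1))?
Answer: 632247/194399 ≈ 3.2523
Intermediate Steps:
s = 3/2663 (s = 3/(-6 + 2669) = 3/2663 ≈ 0.0011265)
f = -⅛ (f = 1/(-8) = -⅛ ≈ -0.12500)
p = 15 (p = (-23 + 3)*(-⅛*6 + 0*(-1)) = -20*(-¾ + 0) = -20*(-¾) = 15)
(3711 + p)*(s + 1/(-3942)) = (3711 + 15)*(3/2663 + 1/(-3942)) = 3726*(3/2663 - 1/3942) = 3726*(9163/10497546) = 632247/194399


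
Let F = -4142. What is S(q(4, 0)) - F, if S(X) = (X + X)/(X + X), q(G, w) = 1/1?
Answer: 4143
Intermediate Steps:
q(G, w) = 1
S(X) = 1 (S(X) = (2*X)/((2*X)) = (2*X)*(1/(2*X)) = 1)
S(q(4, 0)) - F = 1 - 1*(-4142) = 1 + 4142 = 4143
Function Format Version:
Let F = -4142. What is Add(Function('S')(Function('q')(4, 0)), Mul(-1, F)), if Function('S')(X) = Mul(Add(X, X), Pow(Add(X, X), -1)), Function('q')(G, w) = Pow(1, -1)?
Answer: 4143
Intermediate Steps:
Function('q')(G, w) = 1
Function('S')(X) = 1 (Function('S')(X) = Mul(Mul(2, X), Pow(Mul(2, X), -1)) = Mul(Mul(2, X), Mul(Rational(1, 2), Pow(X, -1))) = 1)
Add(Function('S')(Function('q')(4, 0)), Mul(-1, F)) = Add(1, Mul(-1, -4142)) = Add(1, 4142) = 4143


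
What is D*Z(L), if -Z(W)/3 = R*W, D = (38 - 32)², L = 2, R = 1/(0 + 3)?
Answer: -72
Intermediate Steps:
R = ⅓ (R = 1/3 = ⅓ ≈ 0.33333)
D = 36 (D = 6² = 36)
Z(W) = -W
D*Z(L) = 36*(-1*2) = 36*(-2) = -72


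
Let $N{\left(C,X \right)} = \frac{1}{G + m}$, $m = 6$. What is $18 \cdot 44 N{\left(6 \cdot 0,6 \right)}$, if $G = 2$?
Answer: $99$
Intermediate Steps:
$N{\left(C,X \right)} = \frac{1}{8}$ ($N{\left(C,X \right)} = \frac{1}{2 + 6} = \frac{1}{8}$)
$18 \cdot 44 N{\left(6 \cdot 0,6 \right)} = 18 \cdot 44 \cdot \frac{1}{8} = 792 \cdot \frac{1}{8} = 99$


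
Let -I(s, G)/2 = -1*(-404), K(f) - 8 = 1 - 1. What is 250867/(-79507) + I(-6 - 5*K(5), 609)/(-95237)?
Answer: -23827578823/7572008159 ≈ -3.1468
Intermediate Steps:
K(f) = 8 (K(f) = 8 + (1 - 1) = 8 + 0 = 8)
I(s, G) = -808 (I(s, G) = -(-2)*(-404) = -2*404 = -808)
250867/(-79507) + I(-6 - 5*K(5), 609)/(-95237) = 250867/(-79507) - 808/(-95237) = 250867*(-1/79507) - 808*(-1/95237) = -250867/79507 + 808/95237 = -23827578823/7572008159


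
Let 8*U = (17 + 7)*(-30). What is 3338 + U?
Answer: 3248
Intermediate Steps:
U = -90 (U = ((17 + 7)*(-30))/8 = (24*(-30))/8 = (1/8)*(-720) = -90)
3338 + U = 3338 - 90 = 3248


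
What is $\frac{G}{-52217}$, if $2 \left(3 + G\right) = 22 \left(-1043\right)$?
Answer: $\frac{11476}{52217} \approx 0.21978$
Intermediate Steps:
$G = -11476$ ($G = -3 + \frac{22 \left(-1043\right)}{2} = -3 + \frac{1}{2} \left(-22946\right) = -3 - 11473 = -11476$)
$\frac{G}{-52217} = - \frac{11476}{-52217} = \left(-11476\right) \left(- \frac{1}{52217}\right) = \frac{11476}{52217}$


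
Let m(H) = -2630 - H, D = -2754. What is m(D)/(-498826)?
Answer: -62/249413 ≈ -0.00024858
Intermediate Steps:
m(D)/(-498826) = (-2630 - 1*(-2754))/(-498826) = (-2630 + 2754)*(-1/498826) = 124*(-1/498826) = -62/249413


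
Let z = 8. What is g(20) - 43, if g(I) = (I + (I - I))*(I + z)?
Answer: 517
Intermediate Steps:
g(I) = I*(8 + I) (g(I) = (I + (I - I))*(I + 8) = (I + 0)*(8 + I) = I*(8 + I))
g(20) - 43 = 20*(8 + 20) - 43 = 20*28 - 43 = 560 - 43 = 517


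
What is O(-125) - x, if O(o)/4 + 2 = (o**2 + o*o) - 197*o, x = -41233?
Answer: 264725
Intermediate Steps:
O(o) = -8 - 788*o + 8*o**2 (O(o) = -8 + 4*((o**2 + o*o) - 197*o) = -8 + 4*((o**2 + o**2) - 197*o) = -8 + 4*(2*o**2 - 197*o) = -8 + 4*(-197*o + 2*o**2) = -8 + (-788*o + 8*o**2) = -8 - 788*o + 8*o**2)
O(-125) - x = (-8 - 788*(-125) + 8*(-125)**2) - 1*(-41233) = (-8 + 98500 + 8*15625) + 41233 = (-8 + 98500 + 125000) + 41233 = 223492 + 41233 = 264725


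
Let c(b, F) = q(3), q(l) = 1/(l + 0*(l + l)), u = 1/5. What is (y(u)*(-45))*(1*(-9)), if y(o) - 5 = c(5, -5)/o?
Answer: 2700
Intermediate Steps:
u = ⅕ ≈ 0.20000
q(l) = 1/l (q(l) = 1/(l + 0*(2*l)) = 1/(l + 0) = 1/l)
c(b, F) = ⅓ (c(b, F) = 1/3 = ⅓)
y(o) = 5 + 1/(3*o)
(y(u)*(-45))*(1*(-9)) = ((5 + 1/(3*(⅕)))*(-45))*(1*(-9)) = ((5 + (⅓)*5)*(-45))*(-9) = ((5 + 5/3)*(-45))*(-9) = ((20/3)*(-45))*(-9) = -300*(-9) = 2700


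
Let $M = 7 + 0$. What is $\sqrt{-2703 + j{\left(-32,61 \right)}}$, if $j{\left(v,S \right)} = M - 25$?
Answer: $i \sqrt{2721} \approx 52.163 i$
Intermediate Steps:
$M = 7$
$j{\left(v,S \right)} = -18$ ($j{\left(v,S \right)} = 7 - 25 = -18$)
$\sqrt{-2703 + j{\left(-32,61 \right)}} = \sqrt{-2703 - 18} = \sqrt{-2721} = i \sqrt{2721}$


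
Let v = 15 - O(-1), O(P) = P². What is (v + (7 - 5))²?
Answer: 256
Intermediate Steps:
v = 14 (v = 15 - 1*(-1)² = 15 - 1*1 = 15 - 1 = 14)
(v + (7 - 5))² = (14 + (7 - 5))² = (14 + 2)² = 16² = 256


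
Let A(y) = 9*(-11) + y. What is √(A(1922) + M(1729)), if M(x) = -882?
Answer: √941 ≈ 30.676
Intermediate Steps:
A(y) = -99 + y
√(A(1922) + M(1729)) = √((-99 + 1922) - 882) = √(1823 - 882) = √941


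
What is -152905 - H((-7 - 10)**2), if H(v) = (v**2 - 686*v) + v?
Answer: -38461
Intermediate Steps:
H(v) = v**2 - 685*v
-152905 - H((-7 - 10)**2) = -152905 - (-7 - 10)**2*(-685 + (-7 - 10)**2) = -152905 - (-17)**2*(-685 + (-17)**2) = -152905 - 289*(-685 + 289) = -152905 - 289*(-396) = -152905 - 1*(-114444) = -152905 + 114444 = -38461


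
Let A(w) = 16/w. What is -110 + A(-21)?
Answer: -2326/21 ≈ -110.76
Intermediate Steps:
-110 + A(-21) = -110 + 16/(-21) = -110 + 16*(-1/21) = -110 - 16/21 = -2326/21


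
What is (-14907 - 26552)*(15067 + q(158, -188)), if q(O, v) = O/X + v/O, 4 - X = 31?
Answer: -1331782937969/2133 ≈ -6.2437e+8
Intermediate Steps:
X = -27 (X = 4 - 1*31 = 4 - 31 = -27)
q(O, v) = -O/27 + v/O (q(O, v) = O/(-27) + v/O = O*(-1/27) + v/O = -O/27 + v/O)
(-14907 - 26552)*(15067 + q(158, -188)) = (-14907 - 26552)*(15067 + (-1/27*158 - 188/158)) = -41459*(15067 + (-158/27 - 188*1/158)) = -41459*(15067 + (-158/27 - 94/79)) = -41459*(15067 - 15020/2133) = -41459*32122891/2133 = -1331782937969/2133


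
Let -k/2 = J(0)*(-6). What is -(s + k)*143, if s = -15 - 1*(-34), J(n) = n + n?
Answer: -2717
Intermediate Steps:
J(n) = 2*n
k = 0 (k = -2*2*0*(-6) = -0*(-6) = -2*0 = 0)
s = 19 (s = -15 + 34 = 19)
-(s + k)*143 = -(19 + 0)*143 = -19*143 = -1*2717 = -2717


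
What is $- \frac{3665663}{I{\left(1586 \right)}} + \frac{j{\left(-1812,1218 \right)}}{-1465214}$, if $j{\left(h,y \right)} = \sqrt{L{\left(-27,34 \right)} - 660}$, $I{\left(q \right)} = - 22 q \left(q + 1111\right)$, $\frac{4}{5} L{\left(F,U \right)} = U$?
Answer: $\frac{3665663}{94103724} - \frac{i \sqrt{2470}}{2930428} \approx 0.038953 - 1.696 \cdot 10^{-5} i$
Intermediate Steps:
$L{\left(F,U \right)} = \frac{5 U}{4}$
$I{\left(q \right)} = - 22 q \left(1111 + q\right)$
$j{\left(h,y \right)} = \frac{i \sqrt{2470}}{2}$ ($j{\left(h,y \right)} = \sqrt{\frac{5}{4} \cdot 34 - 660} = \sqrt{\frac{85}{2} - 660} = \sqrt{- \frac{1235}{2}} = \frac{i \sqrt{2470}}{2}$)
$- \frac{3665663}{I{\left(1586 \right)}} + \frac{j{\left(-1812,1218 \right)}}{-1465214} = - \frac{3665663}{\left(-22\right) 1586 \left(1111 + 1586\right)} + \frac{\frac{1}{2} i \sqrt{2470}}{-1465214} = - \frac{3665663}{\left(-22\right) 1586 \cdot 2697} + \frac{i \sqrt{2470}}{2} \left(- \frac{1}{1465214}\right) = - \frac{3665663}{-94103724} - \frac{i \sqrt{2470}}{2930428} = \left(-3665663\right) \left(- \frac{1}{94103724}\right) - \frac{i \sqrt{2470}}{2930428} = \frac{3665663}{94103724} - \frac{i \sqrt{2470}}{2930428}$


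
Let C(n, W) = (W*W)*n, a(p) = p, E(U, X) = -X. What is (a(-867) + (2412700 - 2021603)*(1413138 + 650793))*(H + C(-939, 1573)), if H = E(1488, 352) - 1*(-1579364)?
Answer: -1874163358511960103360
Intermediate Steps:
C(n, W) = n*W² (C(n, W) = W²*n = n*W²)
H = 1579012 (H = -1*352 - 1*(-1579364) = -352 + 1579364 = 1579012)
(a(-867) + (2412700 - 2021603)*(1413138 + 650793))*(H + C(-939, 1573)) = (-867 + (2412700 - 2021603)*(1413138 + 650793))*(1579012 - 939*1573²) = (-867 + 391097*2063931)*(1579012 - 939*2474329) = (-867 + 807197222307)*(1579012 - 2323394931) = 807197221440*(-2321815919) = -1874163358511960103360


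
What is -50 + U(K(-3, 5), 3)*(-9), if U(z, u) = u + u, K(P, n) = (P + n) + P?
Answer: -104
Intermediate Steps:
K(P, n) = n + 2*P
U(z, u) = 2*u
-50 + U(K(-3, 5), 3)*(-9) = -50 + (2*3)*(-9) = -50 + 6*(-9) = -50 - 54 = -104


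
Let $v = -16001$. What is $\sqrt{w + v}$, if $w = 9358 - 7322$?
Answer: $7 i \sqrt{285} \approx 118.17 i$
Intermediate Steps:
$w = 2036$
$\sqrt{w + v} = \sqrt{2036 - 16001} = \sqrt{-13965} = 7 i \sqrt{285}$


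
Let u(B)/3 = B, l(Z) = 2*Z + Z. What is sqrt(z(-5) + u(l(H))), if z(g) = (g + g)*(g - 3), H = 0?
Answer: 4*sqrt(5) ≈ 8.9443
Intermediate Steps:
l(Z) = 3*Z
u(B) = 3*B
z(g) = 2*g*(-3 + g) (z(g) = (2*g)*(-3 + g) = 2*g*(-3 + g))
sqrt(z(-5) + u(l(H))) = sqrt(2*(-5)*(-3 - 5) + 3*(3*0)) = sqrt(2*(-5)*(-8) + 3*0) = sqrt(80 + 0) = sqrt(80) = 4*sqrt(5)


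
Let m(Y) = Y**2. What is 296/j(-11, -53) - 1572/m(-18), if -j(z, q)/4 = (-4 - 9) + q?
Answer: -1108/297 ≈ -3.7306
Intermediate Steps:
j(z, q) = 52 - 4*q (j(z, q) = -4*((-4 - 9) + q) = -4*(-13 + q) = 52 - 4*q)
296/j(-11, -53) - 1572/m(-18) = 296/(52 - 4*(-53)) - 1572/((-18)**2) = 296/(52 + 212) - 1572/324 = 296/264 - 1572*1/324 = 296*(1/264) - 131/27 = 37/33 - 131/27 = -1108/297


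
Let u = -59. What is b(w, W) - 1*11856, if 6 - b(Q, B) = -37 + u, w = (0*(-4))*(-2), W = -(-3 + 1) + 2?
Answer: -11754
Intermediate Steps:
W = 4 (W = -1*(-2) + 2 = 2 + 2 = 4)
w = 0 (w = 0*(-2) = 0)
b(Q, B) = 102 (b(Q, B) = 6 - (-37 - 59) = 6 - 1*(-96) = 6 + 96 = 102)
b(w, W) - 1*11856 = 102 - 1*11856 = 102 - 11856 = -11754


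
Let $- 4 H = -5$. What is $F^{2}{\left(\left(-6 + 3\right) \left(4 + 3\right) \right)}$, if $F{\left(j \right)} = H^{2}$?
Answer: $\frac{625}{256} \approx 2.4414$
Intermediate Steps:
$H = \frac{5}{4}$ ($H = \left(- \frac{1}{4}\right) \left(-5\right) = \frac{5}{4} \approx 1.25$)
$F{\left(j \right)} = \frac{25}{16}$ ($F{\left(j \right)} = \left(\frac{5}{4}\right)^{2} = \frac{25}{16}$)
$F^{2}{\left(\left(-6 + 3\right) \left(4 + 3\right) \right)} = \left(\frac{25}{16}\right)^{2} = \frac{625}{256}$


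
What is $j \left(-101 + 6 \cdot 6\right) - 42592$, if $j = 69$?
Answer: $-47077$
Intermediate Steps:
$j \left(-101 + 6 \cdot 6\right) - 42592 = 69 \left(-101 + 6 \cdot 6\right) - 42592 = 69 \left(-101 + 36\right) - 42592 = 69 \left(-65\right) - 42592 = -4485 - 42592 = -47077$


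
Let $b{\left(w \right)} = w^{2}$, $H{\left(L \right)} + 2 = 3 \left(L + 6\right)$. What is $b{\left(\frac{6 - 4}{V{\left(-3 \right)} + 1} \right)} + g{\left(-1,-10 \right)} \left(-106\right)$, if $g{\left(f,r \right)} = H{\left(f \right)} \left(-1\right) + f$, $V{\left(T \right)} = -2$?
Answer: $1488$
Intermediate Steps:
$H{\left(L \right)} = 16 + 3 L$ ($H{\left(L \right)} = -2 + 3 \left(L + 6\right) = -2 + 3 \left(6 + L\right) = -2 + \left(18 + 3 L\right) = 16 + 3 L$)
$g{\left(f,r \right)} = -16 - 2 f$ ($g{\left(f,r \right)} = \left(16 + 3 f\right) \left(-1\right) + f = \left(-16 - 3 f\right) + f = -16 - 2 f$)
$b{\left(\frac{6 - 4}{V{\left(-3 \right)} + 1} \right)} + g{\left(-1,-10 \right)} \left(-106\right) = \left(\frac{6 - 4}{-2 + 1}\right)^{2} + \left(-16 - -2\right) \left(-106\right) = \left(\frac{2}{-1}\right)^{2} + \left(-16 + 2\right) \left(-106\right) = \left(2 \left(-1\right)\right)^{2} - -1484 = \left(-2\right)^{2} + 1484 = 4 + 1484 = 1488$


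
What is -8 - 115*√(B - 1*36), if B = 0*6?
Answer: -8 - 690*I ≈ -8.0 - 690.0*I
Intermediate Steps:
B = 0
-8 - 115*√(B - 1*36) = -8 - 115*√(0 - 1*36) = -8 - 115*√(0 - 36) = -8 - 690*I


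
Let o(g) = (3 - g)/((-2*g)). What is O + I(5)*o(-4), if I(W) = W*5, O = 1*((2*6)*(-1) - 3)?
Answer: 55/8 ≈ 6.8750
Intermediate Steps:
o(g) = -(3 - g)/(2*g) (o(g) = (3 - g)*(-1/(2*g)) = -(3 - g)/(2*g))
O = -15 (O = 1*(12*(-1) - 3) = 1*(-12 - 3) = 1*(-15) = -15)
I(W) = 5*W
O + I(5)*o(-4) = -15 + (5*5)*((½)*(-3 - 4)/(-4)) = -15 + 25*((½)*(-¼)*(-7)) = -15 + 25*(7/8) = -15 + 175/8 = 55/8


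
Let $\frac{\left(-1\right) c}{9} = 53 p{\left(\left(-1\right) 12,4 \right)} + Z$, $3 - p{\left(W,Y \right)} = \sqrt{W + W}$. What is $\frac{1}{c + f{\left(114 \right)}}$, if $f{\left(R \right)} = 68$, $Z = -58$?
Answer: $- \frac{841}{6167977} - \frac{954 i \sqrt{6}}{6167977} \approx -0.00013635 - 0.00037886 i$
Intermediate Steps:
$p{\left(W,Y \right)} = 3 - \sqrt{2} \sqrt{W}$ ($p{\left(W,Y \right)} = 3 - \sqrt{W + W} = 3 - \sqrt{2 W} = 3 - \sqrt{2} \sqrt{W}$)
$c = -909 + 954 i \sqrt{6}$ ($c = - 9 \left(53 \left(3 - \sqrt{2} \sqrt{\left(-1\right) 12}\right) - 58\right) = - 9 \left(53 \left(3 - \sqrt{2} \sqrt{-12}\right) - 58\right) = - 9 \left(53 \left(3 - \sqrt{2} \cdot 2 i \sqrt{3}\right) - 58\right) = - 9 \left(53 \left(3 - 2 i \sqrt{6}\right) - 58\right) = - 9 \left(\left(159 - 106 i \sqrt{6}\right) - 58\right) = - 9 \left(101 - 106 i \sqrt{6}\right) = -909 + 954 i \sqrt{6} \approx -909.0 + 2336.8 i$)
$\frac{1}{c + f{\left(114 \right)}} = \frac{1}{\left(-909 + 954 i \sqrt{6}\right) + 68} = \frac{1}{-841 + 954 i \sqrt{6}}$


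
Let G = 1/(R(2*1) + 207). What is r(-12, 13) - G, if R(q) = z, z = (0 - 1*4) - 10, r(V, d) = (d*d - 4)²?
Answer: 5254424/193 ≈ 27225.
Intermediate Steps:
r(V, d) = (-4 + d²)² (r(V, d) = (d² - 4)² = (-4 + d²)²)
z = -14 (z = (0 - 4) - 10 = -4 - 10 = -14)
R(q) = -14
G = 1/193 (G = 1/(-14 + 207) = 1/193 ≈ 0.0051813)
r(-12, 13) - G = (-4 + 13²)² - 1*1/193 = (-4 + 169)² - 1/193 = 165² - 1/193 = 27225 - 1/193 = 5254424/193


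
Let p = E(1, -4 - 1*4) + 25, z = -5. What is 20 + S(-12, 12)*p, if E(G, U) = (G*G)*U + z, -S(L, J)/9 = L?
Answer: 1316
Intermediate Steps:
S(L, J) = -9*L
E(G, U) = -5 + U*G² (E(G, U) = (G*G)*U - 5 = G²*U - 5 = U*G² - 5 = -5 + U*G²)
p = 12 (p = (-5 + (-4 - 1*4)*1²) + 25 = (-5 + (-4 - 4)*1) + 25 = (-5 - 8*1) + 25 = (-5 - 8) + 25 = -13 + 25 = 12)
20 + S(-12, 12)*p = 20 - 9*(-12)*12 = 20 + 108*12 = 20 + 1296 = 1316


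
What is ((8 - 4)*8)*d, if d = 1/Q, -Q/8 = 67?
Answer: -4/67 ≈ -0.059702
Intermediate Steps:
Q = -536 (Q = -8*67 = -536)
d = -1/536 (d = 1/(-536) = -1/536 ≈ -0.0018657)
((8 - 4)*8)*d = ((8 - 4)*8)*(-1/536) = (4*8)*(-1/536) = 32*(-1/536) = -4/67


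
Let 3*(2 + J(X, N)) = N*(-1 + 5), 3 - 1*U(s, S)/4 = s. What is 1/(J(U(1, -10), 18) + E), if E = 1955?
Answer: 1/1977 ≈ 0.00050582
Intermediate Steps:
U(s, S) = 12 - 4*s
J(X, N) = -2 + 4*N/3 (J(X, N) = -2 + (N*(-1 + 5))/3 = -2 + (N*4)/3 = -2 + (4*N)/3 = -2 + 4*N/3)
1/(J(U(1, -10), 18) + E) = 1/((-2 + (4/3)*18) + 1955) = 1/((-2 + 24) + 1955) = 1/(22 + 1955) = 1/1977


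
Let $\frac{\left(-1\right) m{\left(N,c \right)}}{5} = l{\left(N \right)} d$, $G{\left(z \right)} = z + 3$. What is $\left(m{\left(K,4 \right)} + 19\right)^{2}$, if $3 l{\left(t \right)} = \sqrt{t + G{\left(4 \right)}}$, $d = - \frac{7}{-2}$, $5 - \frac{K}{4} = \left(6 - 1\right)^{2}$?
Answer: $\frac{\left(114 - 35 i \sqrt{73}\right)^{2}}{36} \approx -2123.0 - 1893.9 i$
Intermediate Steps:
$K = -80$ ($K = 20 - 4 \left(6 - 1\right)^{2} = 20 - 4 \cdot 5^{2} = 20 - 100 = -80$)
$G{\left(z \right)} = 3 + z$
$d = \frac{7}{2}$ ($d = \left(-7\right) \left(- \frac{1}{2}\right) = \frac{7}{2} \approx 3.5$)
$l{\left(t \right)} = \frac{\sqrt{7 + t}}{3}$ ($l{\left(t \right)} = \frac{\sqrt{t + \left(3 + 4\right)}}{3} = \frac{\sqrt{t + 7}}{3} = \frac{\sqrt{7 + t}}{3}$)
$m{\left(N,c \right)} = - \frac{35 \sqrt{7 + N}}{6}$ ($m{\left(N,c \right)} = - 5 \frac{\sqrt{7 + N}}{3} \cdot \frac{7}{2} = - 5 \frac{7 \sqrt{7 + N}}{6} = - \frac{35 \sqrt{7 + N}}{6}$)
$\left(m{\left(K,4 \right)} + 19\right)^{2} = \left(- \frac{35 \sqrt{7 - 80}}{6} + 19\right)^{2} = \left(- \frac{35 \sqrt{-73}}{6} + 19\right)^{2} = \left(- \frac{35 i \sqrt{73}}{6} + 19\right)^{2} = \left(19 - \frac{35 i \sqrt{73}}{6}\right)^{2}$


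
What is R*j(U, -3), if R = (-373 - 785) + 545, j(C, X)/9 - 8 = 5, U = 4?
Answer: -71721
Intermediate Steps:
j(C, X) = 117 (j(C, X) = 72 + 9*5 = 72 + 45 = 117)
R = -613 (R = -1158 + 545 = -613)
R*j(U, -3) = -613*117 = -71721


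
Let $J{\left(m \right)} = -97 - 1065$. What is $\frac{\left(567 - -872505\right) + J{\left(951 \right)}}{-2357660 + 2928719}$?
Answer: $\frac{871910}{571059} \approx 1.5268$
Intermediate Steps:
$J{\left(m \right)} = -1162$ ($J{\left(m \right)} = -97 - 1065 = -1162$)
$\frac{\left(567 - -872505\right) + J{\left(951 \right)}}{-2357660 + 2928719} = \frac{\left(567 - -872505\right) - 1162}{-2357660 + 2928719} = \frac{\left(567 + 872505\right) - 1162}{571059} = \left(873072 - 1162\right) \frac{1}{571059} = 871910 \cdot \frac{1}{571059} = \frac{871910}{571059}$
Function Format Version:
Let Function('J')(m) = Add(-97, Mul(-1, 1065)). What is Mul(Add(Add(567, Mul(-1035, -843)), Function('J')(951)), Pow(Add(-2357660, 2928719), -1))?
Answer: Rational(871910, 571059) ≈ 1.5268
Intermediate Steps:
Function('J')(m) = -1162 (Function('J')(m) = Add(-97, -1065) = -1162)
Mul(Add(Add(567, Mul(-1035, -843)), Function('J')(951)), Pow(Add(-2357660, 2928719), -1)) = Mul(Add(Add(567, Mul(-1035, -843)), -1162), Pow(Add(-2357660, 2928719), -1)) = Mul(Add(Add(567, 872505), -1162), Pow(571059, -1)) = Mul(Add(873072, -1162), Rational(1, 571059)) = Mul(871910, Rational(1, 571059)) = Rational(871910, 571059)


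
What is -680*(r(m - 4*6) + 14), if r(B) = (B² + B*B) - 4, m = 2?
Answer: -665040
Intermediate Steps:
r(B) = -4 + 2*B² (r(B) = (B² + B²) - 4 = 2*B² - 4 = -4 + 2*B²)
-680*(r(m - 4*6) + 14) = -680*((-4 + 2*(2 - 4*6)²) + 14) = -680*((-4 + 2*(2 - 24)²) + 14) = -680*((-4 + 2*(-22)²) + 14) = -680*((-4 + 2*484) + 14) = -680*((-4 + 968) + 14) = -680*(964 + 14) = -680*978 = -68*9780 = -665040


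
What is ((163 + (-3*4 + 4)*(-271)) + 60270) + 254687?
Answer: 317288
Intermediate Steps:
((163 + (-3*4 + 4)*(-271)) + 60270) + 254687 = ((163 + (-12 + 4)*(-271)) + 60270) + 254687 = ((163 - 8*(-271)) + 60270) + 254687 = ((163 + 2168) + 60270) + 254687 = (2331 + 60270) + 254687 = 62601 + 254687 = 317288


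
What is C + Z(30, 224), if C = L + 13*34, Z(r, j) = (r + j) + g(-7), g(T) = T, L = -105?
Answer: 584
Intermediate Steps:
Z(r, j) = -7 + j + r (Z(r, j) = (r + j) - 7 = (j + r) - 7 = -7 + j + r)
C = 337 (C = -105 + 13*34 = -105 + 442 = 337)
C + Z(30, 224) = 337 + (-7 + 224 + 30) = 337 + 247 = 584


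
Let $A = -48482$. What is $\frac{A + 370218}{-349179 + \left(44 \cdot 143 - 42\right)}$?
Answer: $- \frac{321736}{342929} \approx -0.9382$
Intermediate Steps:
$\frac{A + 370218}{-349179 + \left(44 \cdot 143 - 42\right)} = \frac{-48482 + 370218}{-349179 + \left(44 \cdot 143 - 42\right)} = \frac{321736}{-349179 + \left(6292 - 42\right)} = \frac{321736}{-349179 + 6250} = \frac{321736}{-342929} = 321736 \left(- \frac{1}{342929}\right) = - \frac{321736}{342929}$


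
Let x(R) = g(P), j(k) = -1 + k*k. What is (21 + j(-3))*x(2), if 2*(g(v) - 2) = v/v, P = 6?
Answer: 145/2 ≈ 72.500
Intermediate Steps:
g(v) = 5/2 (g(v) = 2 + (v/v)/2 = 2 + (½)*1 = 2 + ½ = 5/2)
j(k) = -1 + k²
x(R) = 5/2
(21 + j(-3))*x(2) = (21 + (-1 + (-3)²))*(5/2) = (21 + (-1 + 9))*(5/2) = (21 + 8)*(5/2) = 29*(5/2) = 145/2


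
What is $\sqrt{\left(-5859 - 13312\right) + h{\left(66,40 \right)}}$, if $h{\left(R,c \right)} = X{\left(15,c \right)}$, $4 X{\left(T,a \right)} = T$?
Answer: $\frac{i \sqrt{76669}}{2} \approx 138.45 i$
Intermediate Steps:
$X{\left(T,a \right)} = \frac{T}{4}$
$h{\left(R,c \right)} = \frac{15}{4}$ ($h{\left(R,c \right)} = \frac{1}{4} \cdot 15 = \frac{15}{4}$)
$\sqrt{\left(-5859 - 13312\right) + h{\left(66,40 \right)}} = \sqrt{\left(-5859 - 13312\right) + \frac{15}{4}} = \sqrt{-19171 + \frac{15}{4}} = \sqrt{- \frac{76669}{4}} = \frac{i \sqrt{76669}}{2}$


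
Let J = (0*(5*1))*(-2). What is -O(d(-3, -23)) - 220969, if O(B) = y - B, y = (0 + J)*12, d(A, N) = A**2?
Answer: -220960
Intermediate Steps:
J = 0 (J = (0*5)*(-2) = 0*(-2) = 0)
y = 0 (y = (0 + 0)*12 = 0*12 = 0)
O(B) = -B (O(B) = 0 - B = -B)
-O(d(-3, -23)) - 220969 = -(-1)*(-3)**2 - 220969 = -(-1)*9 - 220969 = -1*(-9) - 220969 = 9 - 220969 = -220960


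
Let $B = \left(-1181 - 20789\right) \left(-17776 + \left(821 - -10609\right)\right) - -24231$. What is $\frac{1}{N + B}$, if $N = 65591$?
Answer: $\frac{1}{139511442} \approx 7.1679 \cdot 10^{-9}$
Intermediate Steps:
$B = 139445851$ ($B = - 21970 \left(-17776 + \left(821 + 10609\right)\right) + 24231 = - 21970 \left(-17776 + 11430\right) + 24231 = \left(-21970\right) \left(-6346\right) + 24231 = 139421620 + 24231 = 139445851$)
$\frac{1}{N + B} = \frac{1}{65591 + 139445851} = \frac{1}{139511442}$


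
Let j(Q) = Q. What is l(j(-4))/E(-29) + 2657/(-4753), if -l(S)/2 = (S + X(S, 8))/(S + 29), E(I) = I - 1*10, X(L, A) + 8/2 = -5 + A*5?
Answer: -777971/1544725 ≈ -0.50363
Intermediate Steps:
X(L, A) = -9 + 5*A (X(L, A) = -4 + (-5 + A*5) = -4 + (-5 + 5*A) = -9 + 5*A)
E(I) = -10 + I (E(I) = I - 10 = -10 + I)
l(S) = -2*(31 + S)/(29 + S) (l(S) = -2*(S + (-9 + 5*8))/(S + 29) = -2*(S + (-9 + 40))/(29 + S) = -2*(S + 31)/(29 + S) = -2*(31 + S)/(29 + S))
l(j(-4))/E(-29) + 2657/(-4753) = (2*(-31 - 1*(-4))/(29 - 4))/(-10 - 29) + 2657/(-4753) = (2*(-31 + 4)/25)/(-39) + 2657*(-1/4753) = (2*(1/25)*(-27))*(-1/39) - 2657/4753 = -54/25*(-1/39) - 2657/4753 = 18/325 - 2657/4753 = -777971/1544725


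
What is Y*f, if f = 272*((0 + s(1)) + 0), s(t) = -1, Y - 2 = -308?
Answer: 83232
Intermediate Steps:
Y = -306 (Y = 2 - 308 = -306)
f = -272 (f = 272*((0 - 1) + 0) = 272*(-1 + 0) = 272*(-1) = -272)
Y*f = -306*(-272) = 83232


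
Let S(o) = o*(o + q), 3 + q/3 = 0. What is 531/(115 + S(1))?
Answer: 531/107 ≈ 4.9626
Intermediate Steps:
q = -9 (q = -9 + 3*0 = -9 + 0 = -9)
S(o) = o*(-9 + o) (S(o) = o*(o - 9) = o*(-9 + o))
531/(115 + S(1)) = 531/(115 + 1*(-9 + 1)) = 531/(115 + 1*(-8)) = 531/(115 - 8) = 531/107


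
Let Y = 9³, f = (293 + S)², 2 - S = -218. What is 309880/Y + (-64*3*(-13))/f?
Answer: 111869176/263169 ≈ 425.08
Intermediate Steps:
S = 220 (S = 2 - 1*(-218) = 2 + 218 = 220)
f = 263169 (f = (293 + 220)² = 513² = 263169)
Y = 729
309880/Y + (-64*3*(-13))/f = 309880/729 + (-64*3*(-13))/263169 = 309880*(1/729) - 192*(-13)*(1/263169) = 309880/729 + 2496*(1/263169) = 309880/729 + 832/87723 = 111869176/263169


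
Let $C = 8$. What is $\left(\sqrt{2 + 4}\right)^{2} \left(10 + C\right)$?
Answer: $108$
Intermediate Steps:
$\left(\sqrt{2 + 4}\right)^{2} \left(10 + C\right) = \left(\sqrt{2 + 4}\right)^{2} \left(10 + 8\right) = \left(\sqrt{6}\right)^{2} \cdot 18 = 6 \cdot 18 = 108$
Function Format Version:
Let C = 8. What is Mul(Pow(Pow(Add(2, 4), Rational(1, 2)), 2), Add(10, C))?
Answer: 108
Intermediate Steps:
Mul(Pow(Pow(Add(2, 4), Rational(1, 2)), 2), Add(10, C)) = Mul(Pow(Pow(Add(2, 4), Rational(1, 2)), 2), Add(10, 8)) = Mul(Pow(Pow(6, Rational(1, 2)), 2), 18) = Mul(6, 18) = 108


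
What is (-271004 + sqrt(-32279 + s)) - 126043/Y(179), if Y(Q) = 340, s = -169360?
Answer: -92267403/340 + I*sqrt(201639) ≈ -2.7137e+5 + 449.04*I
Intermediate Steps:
(-271004 + sqrt(-32279 + s)) - 126043/Y(179) = (-271004 + sqrt(-32279 - 169360)) - 126043/340 = (-271004 + sqrt(-201639)) - 126043*1/340 = (-271004 + I*sqrt(201639)) - 126043/340 = -92267403/340 + I*sqrt(201639)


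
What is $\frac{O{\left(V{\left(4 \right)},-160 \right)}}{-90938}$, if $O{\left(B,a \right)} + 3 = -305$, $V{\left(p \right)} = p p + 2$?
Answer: $\frac{154}{45469} \approx 0.0033869$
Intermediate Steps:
$V{\left(p \right)} = 2 + p^{2}$ ($V{\left(p \right)} = p^{2} + 2 = 2 + p^{2}$)
$O{\left(B,a \right)} = -308$ ($O{\left(B,a \right)} = -3 - 305 = -308$)
$\frac{O{\left(V{\left(4 \right)},-160 \right)}}{-90938} = - \frac{308}{-90938} = \left(-308\right) \left(- \frac{1}{90938}\right) = \frac{154}{45469}$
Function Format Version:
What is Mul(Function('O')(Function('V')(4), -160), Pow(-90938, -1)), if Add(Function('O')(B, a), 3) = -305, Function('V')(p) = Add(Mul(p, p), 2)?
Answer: Rational(154, 45469) ≈ 0.0033869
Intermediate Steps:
Function('V')(p) = Add(2, Pow(p, 2)) (Function('V')(p) = Add(Pow(p, 2), 2) = Add(2, Pow(p, 2)))
Function('O')(B, a) = -308 (Function('O')(B, a) = Add(-3, -305) = -308)
Mul(Function('O')(Function('V')(4), -160), Pow(-90938, -1)) = Mul(-308, Pow(-90938, -1)) = Mul(-308, Rational(-1, 90938)) = Rational(154, 45469)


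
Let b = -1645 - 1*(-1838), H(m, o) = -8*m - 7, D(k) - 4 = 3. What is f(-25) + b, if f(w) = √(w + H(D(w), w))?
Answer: 193 + 2*I*√22 ≈ 193.0 + 9.3808*I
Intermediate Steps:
D(k) = 7 (D(k) = 4 + 3 = 7)
H(m, o) = -7 - 8*m
f(w) = √(-63 + w) (f(w) = √(w + (-7 - 8*7)) = √(w + (-7 - 56)) = √(w - 63) = √(-63 + w))
b = 193 (b = -1645 + 1838 = 193)
f(-25) + b = √(-63 - 25) + 193 = √(-88) + 193 = 2*I*√22 + 193 = 193 + 2*I*√22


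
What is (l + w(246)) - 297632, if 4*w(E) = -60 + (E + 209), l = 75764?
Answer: -887077/4 ≈ -2.2177e+5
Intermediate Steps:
w(E) = 149/4 + E/4 (w(E) = (-60 + (E + 209))/4 = (-60 + (209 + E))/4 = (149 + E)/4 = 149/4 + E/4)
(l + w(246)) - 297632 = (75764 + (149/4 + (1/4)*246)) - 297632 = (75764 + (149/4 + 123/2)) - 297632 = (75764 + 395/4) - 297632 = 303451/4 - 297632 = -887077/4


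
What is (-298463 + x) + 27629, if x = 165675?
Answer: -105159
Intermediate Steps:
(-298463 + x) + 27629 = (-298463 + 165675) + 27629 = -132788 + 27629 = -105159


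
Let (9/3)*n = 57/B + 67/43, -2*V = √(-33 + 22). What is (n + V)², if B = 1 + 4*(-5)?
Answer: -167675/66564 + 62*I*√11/129 ≈ -2.519 + 1.594*I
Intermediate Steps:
B = -19 (B = 1 - 20 = -19)
V = -I*√11/2 (V = -√(-33 + 22)/2 = -I*√11/2 ≈ -1.6583*I)
n = -62/129 (n = (57/(-19) + 67/43)/3 = (57*(-1/19) + 67*(1/43))/3 = (-3 + 67/43)/3 = (⅓)*(-62/43) = -62/129 ≈ -0.48062)
(n + V)² = (-62/129 - I*√11/2)²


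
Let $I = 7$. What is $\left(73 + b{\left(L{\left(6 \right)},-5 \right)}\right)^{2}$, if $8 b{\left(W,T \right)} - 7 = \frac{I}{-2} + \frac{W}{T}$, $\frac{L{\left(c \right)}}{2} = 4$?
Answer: $\frac{34327881}{6400} \approx 5363.7$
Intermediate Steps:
$L{\left(c \right)} = 8$ ($L{\left(c \right)} = 2 \cdot 4 = 8$)
$b{\left(W,T \right)} = \frac{7}{16} + \frac{W}{8 T}$ ($b{\left(W,T \right)} = \frac{7}{8} + \frac{\frac{7}{-2} + \frac{W}{T}}{8} = \frac{7}{8} + \frac{7 \left(- \frac{1}{2}\right) + \frac{W}{T}}{8} = \frac{7}{8} + \frac{- \frac{7}{2} + \frac{W}{T}}{8} = \frac{7}{8} - \left(\frac{7}{16} - \frac{W}{8 T}\right) = \frac{7}{16} + \frac{W}{8 T}$)
$\left(73 + b{\left(L{\left(6 \right)},-5 \right)}\right)^{2} = \left(73 + \left(\frac{7}{16} + \frac{1}{8} \cdot 8 \frac{1}{-5}\right)\right)^{2} = \left(73 + \left(\frac{7}{16} + \frac{1}{8} \cdot 8 \left(- \frac{1}{5}\right)\right)\right)^{2} = \left(73 + \left(\frac{7}{16} - \frac{1}{5}\right)\right)^{2} = \left(73 + \frac{19}{80}\right)^{2} = \left(\frac{5859}{80}\right)^{2} = \frac{34327881}{6400}$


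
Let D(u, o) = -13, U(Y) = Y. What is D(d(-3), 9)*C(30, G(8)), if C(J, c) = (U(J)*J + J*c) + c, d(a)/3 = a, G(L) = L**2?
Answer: -37492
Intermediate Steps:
d(a) = 3*a
C(J, c) = c + J**2 + J*c (C(J, c) = (J*J + J*c) + c = (J**2 + J*c) + c = c + J**2 + J*c)
D(d(-3), 9)*C(30, G(8)) = -13*(8**2 + 30**2 + 30*8**2) = -13*(64 + 900 + 30*64) = -13*(64 + 900 + 1920) = -13*2884 = -37492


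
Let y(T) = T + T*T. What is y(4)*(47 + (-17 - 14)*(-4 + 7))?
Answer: -920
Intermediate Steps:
y(T) = T + T²
y(4)*(47 + (-17 - 14)*(-4 + 7)) = (4*(1 + 4))*(47 + (-17 - 14)*(-4 + 7)) = (4*5)*(47 - 31*3) = 20*(47 - 93) = 20*(-46) = -920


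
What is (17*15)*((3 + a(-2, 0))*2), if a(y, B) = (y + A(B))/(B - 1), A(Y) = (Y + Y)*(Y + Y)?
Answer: 2550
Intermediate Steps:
A(Y) = 4*Y² (A(Y) = (2*Y)*(2*Y) = 4*Y²)
a(y, B) = (y + 4*B²)/(-1 + B) (a(y, B) = (y + 4*B²)/(B - 1) = (y + 4*B²)/(-1 + B))
(17*15)*((3 + a(-2, 0))*2) = (17*15)*((3 + (-2 + 4*0²)/(-1 + 0))*2) = 255*((3 + (-2 + 4*0)/(-1))*2) = 255*((3 - (-2 + 0))*2) = 255*((3 - 1*(-2))*2) = 255*((3 + 2)*2) = 255*(5*2) = 255*10 = 2550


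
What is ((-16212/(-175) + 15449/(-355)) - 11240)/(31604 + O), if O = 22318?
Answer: -19863809/95711550 ≈ -0.20754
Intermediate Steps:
((-16212/(-175) + 15449/(-355)) - 11240)/(31604 + O) = ((-16212/(-175) + 15449/(-355)) - 11240)/(31604 + 22318) = ((-16212*(-1/175) + 15449*(-1/355)) - 11240)/53922 = ((2316/25 - 15449/355) - 11240)*(1/53922) = (87191/1775 - 11240)*(1/53922) = -19863809/1775*1/53922 = -19863809/95711550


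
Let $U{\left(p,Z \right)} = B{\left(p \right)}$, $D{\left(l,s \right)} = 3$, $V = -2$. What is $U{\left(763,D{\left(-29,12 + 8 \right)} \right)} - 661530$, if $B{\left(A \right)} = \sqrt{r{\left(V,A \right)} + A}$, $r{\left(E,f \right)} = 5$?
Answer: $-661530 + 16 \sqrt{3} \approx -6.615 \cdot 10^{5}$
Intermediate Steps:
$B{\left(A \right)} = \sqrt{5 + A}$
$U{\left(p,Z \right)} = \sqrt{5 + p}$
$U{\left(763,D{\left(-29,12 + 8 \right)} \right)} - 661530 = \sqrt{5 + 763} - 661530 = \sqrt{768} - 661530 = 16 \sqrt{3} - 661530 = -661530 + 16 \sqrt{3}$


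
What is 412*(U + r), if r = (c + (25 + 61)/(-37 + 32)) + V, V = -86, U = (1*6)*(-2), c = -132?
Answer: -509232/5 ≈ -1.0185e+5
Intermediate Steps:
U = -12 (U = 6*(-2) = -12)
r = -1176/5 (r = (-132 + (25 + 61)/(-37 + 32)) - 86 = (-132 + 86/(-5)) - 86 = (-132 + 86*(-1/5)) - 86 = (-132 - 86/5) - 86 = -746/5 - 86 = -1176/5 ≈ -235.20)
412*(U + r) = 412*(-12 - 1176/5) = 412*(-1236/5) = -509232/5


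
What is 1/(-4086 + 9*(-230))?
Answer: -1/6156 ≈ -0.00016244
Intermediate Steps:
1/(-4086 + 9*(-230)) = 1/(-4086 - 2070) = 1/(-6156) = -1/6156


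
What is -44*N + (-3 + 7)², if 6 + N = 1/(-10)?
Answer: 1422/5 ≈ 284.40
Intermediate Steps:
N = -61/10 (N = -6 + 1/(-10) = -6 - ⅒ = -61/10 ≈ -6.1000)
-44*N + (-3 + 7)² = -44*(-61/10) + (-3 + 7)² = 1342/5 + 4² = 1342/5 + 16 = 1422/5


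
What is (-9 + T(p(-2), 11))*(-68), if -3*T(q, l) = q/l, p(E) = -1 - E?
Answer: 20264/33 ≈ 614.06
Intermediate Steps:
T(q, l) = -q/(3*l)
(-9 + T(p(-2), 11))*(-68) = (-9 - ⅓*(-1 - 1*(-2))/11)*(-68) = (-9 - ⅓*(-1 + 2)*1/11)*(-68) = (-9 - ⅓*1*1/11)*(-68) = (-9 - 1/33)*(-68) = -298/33*(-68) = 20264/33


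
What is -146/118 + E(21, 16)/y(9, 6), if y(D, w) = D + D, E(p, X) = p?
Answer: -25/354 ≈ -0.070621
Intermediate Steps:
y(D, w) = 2*D
-146/118 + E(21, 16)/y(9, 6) = -146/118 + 21/((2*9)) = -146*1/118 + 21/18 = -73/59 + 21*(1/18) = -73/59 + 7/6 = -25/354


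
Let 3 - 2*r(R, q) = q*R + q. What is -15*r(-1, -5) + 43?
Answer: 41/2 ≈ 20.500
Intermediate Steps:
r(R, q) = 3/2 - q/2 - R*q/2 (r(R, q) = 3/2 - (q*R + q)/2 = 3/2 - (R*q + q)/2 = 3/2 - (q + R*q)/2 = 3/2 + (-q/2 - R*q/2) = 3/2 - q/2 - R*q/2)
-15*r(-1, -5) + 43 = -15*(3/2 - 1/2*(-5) - 1/2*(-1)*(-5)) + 43 = -15*(3/2 + 5/2 - 5/2) + 43 = -15*3/2 + 43 = -45/2 + 43 = 41/2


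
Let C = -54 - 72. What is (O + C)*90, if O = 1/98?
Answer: -555615/49 ≈ -11339.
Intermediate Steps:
O = 1/98 ≈ 0.010204
C = -126
(O + C)*90 = (1/98 - 126)*90 = -12347/98*90 = -555615/49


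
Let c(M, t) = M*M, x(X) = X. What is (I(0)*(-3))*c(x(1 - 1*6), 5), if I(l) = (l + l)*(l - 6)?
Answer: 0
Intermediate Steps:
c(M, t) = M**2
I(l) = 2*l*(-6 + l) (I(l) = (2*l)*(-6 + l) = 2*l*(-6 + l))
(I(0)*(-3))*c(x(1 - 1*6), 5) = ((2*0*(-6 + 0))*(-3))*(1 - 1*6)**2 = ((2*0*(-6))*(-3))*(1 - 6)**2 = (0*(-3))*(-5)**2 = 0*25 = 0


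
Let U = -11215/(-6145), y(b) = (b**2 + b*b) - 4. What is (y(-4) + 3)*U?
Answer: 69533/1229 ≈ 56.577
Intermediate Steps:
y(b) = -4 + 2*b**2 (y(b) = (b**2 + b**2) - 4 = 2*b**2 - 4 = -4 + 2*b**2)
U = 2243/1229 (U = -11215*(-1/6145) = 2243/1229 ≈ 1.8251)
(y(-4) + 3)*U = ((-4 + 2*(-4)**2) + 3)*(2243/1229) = ((-4 + 2*16) + 3)*(2243/1229) = ((-4 + 32) + 3)*(2243/1229) = (28 + 3)*(2243/1229) = 31*(2243/1229) = 69533/1229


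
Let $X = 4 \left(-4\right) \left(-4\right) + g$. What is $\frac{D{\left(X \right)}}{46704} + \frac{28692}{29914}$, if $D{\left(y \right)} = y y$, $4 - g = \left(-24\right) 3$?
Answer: $\frac{8599757}{6237069} \approx 1.3788$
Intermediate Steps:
$g = 76$ ($g = 4 - \left(-24\right) 3 = 4 - -72 = 4 + 72 = 76$)
$X = 140$ ($X = 4 \left(-4\right) \left(-4\right) + 76 = \left(-16\right) \left(-4\right) + 76 = 64 + 76 = 140$)
$D{\left(y \right)} = y^{2}$
$\frac{D{\left(X \right)}}{46704} + \frac{28692}{29914} = \frac{140^{2}}{46704} + \frac{28692}{29914} = 19600 \cdot \frac{1}{46704} + 28692 \cdot \frac{1}{29914} = \frac{175}{417} + \frac{14346}{14957} = \frac{8599757}{6237069}$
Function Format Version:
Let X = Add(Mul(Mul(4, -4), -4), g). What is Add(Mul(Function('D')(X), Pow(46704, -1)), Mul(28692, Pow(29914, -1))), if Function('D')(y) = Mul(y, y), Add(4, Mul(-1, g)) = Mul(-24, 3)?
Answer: Rational(8599757, 6237069) ≈ 1.3788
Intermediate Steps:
g = 76 (g = Add(4, Mul(-1, Mul(-24, 3))) = Add(4, Mul(-1, -72)) = Add(4, 72) = 76)
X = 140 (X = Add(Mul(Mul(4, -4), -4), 76) = Add(Mul(-16, -4), 76) = Add(64, 76) = 140)
Function('D')(y) = Pow(y, 2)
Add(Mul(Function('D')(X), Pow(46704, -1)), Mul(28692, Pow(29914, -1))) = Add(Mul(Pow(140, 2), Pow(46704, -1)), Mul(28692, Pow(29914, -1))) = Add(Mul(19600, Rational(1, 46704)), Mul(28692, Rational(1, 29914))) = Add(Rational(175, 417), Rational(14346, 14957)) = Rational(8599757, 6237069)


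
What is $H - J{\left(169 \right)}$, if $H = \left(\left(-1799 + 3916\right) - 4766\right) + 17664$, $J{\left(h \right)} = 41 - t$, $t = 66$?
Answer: $15040$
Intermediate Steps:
$J{\left(h \right)} = -25$ ($J{\left(h \right)} = 41 - 66 = -25$)
$H = 15015$ ($H = \left(2117 - 4766\right) + 17664 = -2649 + 17664 = 15015$)
$H - J{\left(169 \right)} = 15015 - -25 = 15015 + 25 = 15040$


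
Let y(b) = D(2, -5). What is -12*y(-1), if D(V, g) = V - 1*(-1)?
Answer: -36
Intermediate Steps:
D(V, g) = 1 + V (D(V, g) = V + 1 = 1 + V)
y(b) = 3 (y(b) = 1 + 2 = 3)
-12*y(-1) = -12*3 = -36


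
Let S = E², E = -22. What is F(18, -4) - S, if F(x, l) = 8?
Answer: -476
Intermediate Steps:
S = 484 (S = (-22)² = 484)
F(18, -4) - S = 8 - 1*484 = 8 - 484 = -476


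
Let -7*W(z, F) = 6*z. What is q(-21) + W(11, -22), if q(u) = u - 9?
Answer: -276/7 ≈ -39.429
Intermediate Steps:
q(u) = -9 + u
W(z, F) = -6*z/7
q(-21) + W(11, -22) = (-9 - 21) - 6/7*11 = -30 - 66/7 = -276/7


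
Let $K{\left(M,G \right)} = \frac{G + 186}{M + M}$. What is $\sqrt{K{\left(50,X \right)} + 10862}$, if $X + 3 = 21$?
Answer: $\frac{\sqrt{271601}}{5} \approx 104.23$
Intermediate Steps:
$X = 18$ ($X = -3 + 21 = 18$)
$K{\left(M,G \right)} = \frac{186 + G}{2 M}$
$\sqrt{K{\left(50,X \right)} + 10862} = \sqrt{\frac{186 + 18}{2 \cdot 50} + 10862} = \sqrt{\frac{1}{2} \cdot \frac{1}{50} \cdot 204 + 10862} = \sqrt{\frac{51}{25} + 10862} = \sqrt{\frac{271601}{25}} = \frac{\sqrt{271601}}{5}$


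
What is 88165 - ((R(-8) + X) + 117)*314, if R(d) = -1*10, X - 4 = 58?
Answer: 35099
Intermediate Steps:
X = 62 (X = 4 + 58 = 62)
R(d) = -10
88165 - ((R(-8) + X) + 117)*314 = 88165 - ((-10 + 62) + 117)*314 = 88165 - (52 + 117)*314 = 88165 - 169*314 = 88165 - 1*53066 = 88165 - 53066 = 35099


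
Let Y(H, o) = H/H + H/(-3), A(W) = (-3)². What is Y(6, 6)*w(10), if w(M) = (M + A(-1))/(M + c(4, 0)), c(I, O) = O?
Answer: -19/10 ≈ -1.9000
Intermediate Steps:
A(W) = 9
Y(H, o) = 1 - H/3 (Y(H, o) = 1 + H*(-⅓) = 1 - H/3)
w(M) = (9 + M)/M (w(M) = (M + 9)/(M + 0) = (9 + M)/M)
Y(6, 6)*w(10) = (1 - ⅓*6)*((9 + 10)/10) = (1 - 2)*((⅒)*19) = -1*19/10 = -19/10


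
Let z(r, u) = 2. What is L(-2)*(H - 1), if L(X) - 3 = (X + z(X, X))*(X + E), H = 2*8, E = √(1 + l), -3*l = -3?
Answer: 45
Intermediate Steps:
l = 1 (l = -⅓*(-3) = 1)
E = √2 (E = √(1 + 1) = √2 ≈ 1.4142)
H = 16
L(X) = 3 + (2 + X)*(X + √2) (L(X) = 3 + (X + 2)*(X + √2) = 3 + (2 + X)*(X + √2))
L(-2)*(H - 1) = (3 + (-2)² + 2*(-2) + 2*√2 - 2*√2)*(16 - 1) = (3 + 4 - 4 + 2*√2 - 2*√2)*15 = 3*15 = 45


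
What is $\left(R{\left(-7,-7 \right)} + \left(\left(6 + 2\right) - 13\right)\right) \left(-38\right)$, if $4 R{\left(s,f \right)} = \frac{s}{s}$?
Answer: $\frac{361}{2} \approx 180.5$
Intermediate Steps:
$R{\left(s,f \right)} = \frac{1}{4}$ ($R{\left(s,f \right)} = \frac{s \frac{1}{s}}{4} = \frac{1}{4} \cdot 1 = \frac{1}{4}$)
$\left(R{\left(-7,-7 \right)} + \left(\left(6 + 2\right) - 13\right)\right) \left(-38\right) = \left(\frac{1}{4} + \left(\left(6 + 2\right) - 13\right)\right) \left(-38\right) = \left(\frac{1}{4} + \left(8 - 13\right)\right) \left(-38\right) = \left(\frac{1}{4} - 5\right) \left(-38\right) = \left(- \frac{19}{4}\right) \left(-38\right) = \frac{361}{2}$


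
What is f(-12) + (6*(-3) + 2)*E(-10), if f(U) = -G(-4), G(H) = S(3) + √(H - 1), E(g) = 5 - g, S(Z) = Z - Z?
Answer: -240 - I*√5 ≈ -240.0 - 2.2361*I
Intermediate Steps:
S(Z) = 0
G(H) = √(-1 + H) (G(H) = 0 + √(H - 1) = 0 + √(-1 + H) = √(-1 + H))
f(U) = -I*√5 (f(U) = -√(-1 - 4) = -√(-5) = -I*√5)
f(-12) + (6*(-3) + 2)*E(-10) = -I*√5 + (6*(-3) + 2)*(5 - 1*(-10)) = -I*√5 + (-18 + 2)*(5 + 10) = -I*√5 - 16*15 = -I*√5 - 240 = -240 - I*√5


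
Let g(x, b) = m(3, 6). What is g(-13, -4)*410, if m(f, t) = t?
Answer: 2460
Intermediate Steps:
g(x, b) = 6
g(-13, -4)*410 = 6*410 = 2460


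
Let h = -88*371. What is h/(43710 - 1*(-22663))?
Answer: -32648/66373 ≈ -0.49189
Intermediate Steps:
h = -32648
h/(43710 - 1*(-22663)) = -32648/(43710 - 1*(-22663)) = -32648/(43710 + 22663) = -32648/66373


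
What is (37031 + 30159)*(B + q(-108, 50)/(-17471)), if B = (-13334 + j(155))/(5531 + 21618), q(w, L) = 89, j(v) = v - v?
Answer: -15814817694250/474320179 ≈ -33342.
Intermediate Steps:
j(v) = 0
B = -13334/27149 (B = (-13334 + 0)/(5531 + 21618) = -13334/27149 ≈ -0.49114)
(37031 + 30159)*(B + q(-108, 50)/(-17471)) = (37031 + 30159)*(-13334/27149 + 89/(-17471)) = 67190*(-13334/27149 + 89*(-1/17471)) = 67190*(-13334/27149 - 89/17471) = 67190*(-235374575/474320179) = -15814817694250/474320179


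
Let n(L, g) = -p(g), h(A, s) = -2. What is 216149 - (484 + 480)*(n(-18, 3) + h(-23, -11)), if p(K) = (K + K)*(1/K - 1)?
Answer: 214221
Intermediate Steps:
p(K) = 2*K*(-1 + 1/K) (p(K) = (2*K)*(1/K - 1) = (2*K)*(-1 + 1/K) = 2*K*(-1 + 1/K))
n(L, g) = -2 + 2*g (n(L, g) = -(2 - 2*g) = -2 + 2*g)
216149 - (484 + 480)*(n(-18, 3) + h(-23, -11)) = 216149 - (484 + 480)*((-2 + 2*3) - 2) = 216149 - 964*((-2 + 6) - 2) = 216149 - 964*(4 - 2) = 216149 - 964*2 = 216149 - 1*1928 = 216149 - 1928 = 214221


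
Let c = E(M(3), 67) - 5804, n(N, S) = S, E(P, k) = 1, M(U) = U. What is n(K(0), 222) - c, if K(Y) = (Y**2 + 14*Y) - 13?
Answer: 6025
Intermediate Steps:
K(Y) = -13 + Y**2 + 14*Y
c = -5803 (c = 1 - 5804 = -5803)
n(K(0), 222) - c = 222 - 1*(-5803) = 222 + 5803 = 6025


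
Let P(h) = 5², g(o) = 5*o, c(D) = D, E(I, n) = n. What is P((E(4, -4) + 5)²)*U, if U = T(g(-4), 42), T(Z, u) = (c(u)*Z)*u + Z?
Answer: -882500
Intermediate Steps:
T(Z, u) = Z + Z*u² (T(Z, u) = (u*Z)*u + Z = (Z*u)*u + Z = Z*u² + Z = Z + Z*u²)
P(h) = 25
U = -35300 (U = (5*(-4))*(1 + 42²) = -20*(1 + 1764) = -20*1765 = -35300)
P((E(4, -4) + 5)²)*U = 25*(-35300) = -882500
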